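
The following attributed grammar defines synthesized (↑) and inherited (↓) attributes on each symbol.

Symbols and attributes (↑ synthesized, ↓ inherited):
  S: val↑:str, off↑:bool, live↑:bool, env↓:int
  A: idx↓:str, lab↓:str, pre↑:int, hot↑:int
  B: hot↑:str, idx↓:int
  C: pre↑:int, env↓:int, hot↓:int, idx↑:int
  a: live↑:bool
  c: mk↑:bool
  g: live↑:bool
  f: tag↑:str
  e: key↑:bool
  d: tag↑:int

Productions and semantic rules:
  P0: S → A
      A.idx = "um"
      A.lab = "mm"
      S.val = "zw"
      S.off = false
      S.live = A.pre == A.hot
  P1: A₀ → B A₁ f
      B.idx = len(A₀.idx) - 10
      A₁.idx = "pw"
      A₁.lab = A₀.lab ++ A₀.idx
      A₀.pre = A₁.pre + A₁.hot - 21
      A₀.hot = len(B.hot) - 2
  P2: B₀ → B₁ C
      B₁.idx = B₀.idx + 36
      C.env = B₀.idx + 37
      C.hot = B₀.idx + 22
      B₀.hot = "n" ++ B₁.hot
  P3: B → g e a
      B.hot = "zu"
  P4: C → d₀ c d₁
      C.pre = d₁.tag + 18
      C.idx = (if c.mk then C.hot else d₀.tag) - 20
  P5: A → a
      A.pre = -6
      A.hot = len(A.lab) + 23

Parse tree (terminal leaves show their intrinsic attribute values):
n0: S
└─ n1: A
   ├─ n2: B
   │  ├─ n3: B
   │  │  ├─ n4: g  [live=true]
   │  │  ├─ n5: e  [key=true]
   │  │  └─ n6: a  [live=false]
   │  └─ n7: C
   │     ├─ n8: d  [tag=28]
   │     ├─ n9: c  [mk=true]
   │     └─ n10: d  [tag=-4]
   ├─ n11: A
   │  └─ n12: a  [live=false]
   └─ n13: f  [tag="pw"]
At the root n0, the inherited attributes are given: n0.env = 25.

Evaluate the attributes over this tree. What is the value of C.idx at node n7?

-6

1. n0.env = 25  [given at root]
2. n1.idx = "um"  ["um"]
3. n1.lab = "mm"  ["mm"]
4. n2.idx = -8  [len(A₀.idx) - 10]
5. n3.idx = 28  [B₀.idx + 36]
6. n4.live = true  [terminal]
7. n5.key = true  [terminal]
8. n6.live = false  [terminal]
9. n3.hot = "zu"  ["zu"]
10. n7.env = 29  [B₀.idx + 37]
11. n7.hot = 14  [B₀.idx + 22]
12. n8.tag = 28  [terminal]
13. n9.mk = true  [terminal]
14. n10.tag = -4  [terminal]
15. n7.pre = 14  [d₁.tag + 18]
16. n7.idx = -6  [(if c.mk then C.hot else d₀.tag) - 20]
17. n2.hot = "nzu"  ["n" ++ B₁.hot]
18. n11.idx = "pw"  ["pw"]
19. n11.lab = "mmum"  [A₀.lab ++ A₀.idx]
20. n12.live = false  [terminal]
21. n11.pre = -6  [-6]
22. n11.hot = 27  [len(A.lab) + 23]
23. n13.tag = "pw"  [terminal]
24. n1.pre = 0  [A₁.pre + A₁.hot - 21]
25. n1.hot = 1  [len(B.hot) - 2]
26. n0.val = "zw"  ["zw"]
27. n0.off = false  [false]
28. n0.live = false  [A.pre == A.hot]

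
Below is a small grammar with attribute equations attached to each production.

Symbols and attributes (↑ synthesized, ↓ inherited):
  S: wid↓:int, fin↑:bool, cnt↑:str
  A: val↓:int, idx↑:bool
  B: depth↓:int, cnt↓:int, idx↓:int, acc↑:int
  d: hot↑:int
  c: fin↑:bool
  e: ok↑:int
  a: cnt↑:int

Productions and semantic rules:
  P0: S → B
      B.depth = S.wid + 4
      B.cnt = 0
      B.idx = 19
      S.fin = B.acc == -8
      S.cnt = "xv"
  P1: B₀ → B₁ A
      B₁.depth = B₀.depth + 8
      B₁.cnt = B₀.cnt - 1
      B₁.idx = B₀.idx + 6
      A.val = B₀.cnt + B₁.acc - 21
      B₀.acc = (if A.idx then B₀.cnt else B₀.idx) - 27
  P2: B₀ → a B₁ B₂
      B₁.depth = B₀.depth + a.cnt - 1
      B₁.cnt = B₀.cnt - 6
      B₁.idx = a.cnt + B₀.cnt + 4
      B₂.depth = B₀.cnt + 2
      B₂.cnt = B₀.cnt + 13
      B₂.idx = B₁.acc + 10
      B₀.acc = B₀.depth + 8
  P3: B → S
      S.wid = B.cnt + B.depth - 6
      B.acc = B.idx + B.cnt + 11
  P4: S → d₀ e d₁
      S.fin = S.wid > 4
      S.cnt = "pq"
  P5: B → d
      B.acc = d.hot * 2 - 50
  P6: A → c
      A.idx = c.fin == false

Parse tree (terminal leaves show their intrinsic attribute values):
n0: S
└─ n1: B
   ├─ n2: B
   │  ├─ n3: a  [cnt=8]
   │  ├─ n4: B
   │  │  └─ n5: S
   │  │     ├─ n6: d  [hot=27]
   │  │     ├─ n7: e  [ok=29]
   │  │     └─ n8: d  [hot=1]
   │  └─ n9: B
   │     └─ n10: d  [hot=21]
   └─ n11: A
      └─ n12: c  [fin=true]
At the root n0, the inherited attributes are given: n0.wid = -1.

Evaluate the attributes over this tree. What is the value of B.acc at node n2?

1. n0.wid = -1  [given at root]
2. n1.depth = 3  [S.wid + 4]
3. n1.cnt = 0  [0]
4. n1.idx = 19  [19]
5. n2.depth = 11  [B₀.depth + 8]
6. n2.cnt = -1  [B₀.cnt - 1]
7. n2.idx = 25  [B₀.idx + 6]
8. n3.cnt = 8  [terminal]
9. n4.depth = 18  [B₀.depth + a.cnt - 1]
10. n4.cnt = -7  [B₀.cnt - 6]
11. n4.idx = 11  [a.cnt + B₀.cnt + 4]
12. n5.wid = 5  [B.cnt + B.depth - 6]
13. n6.hot = 27  [terminal]
14. n7.ok = 29  [terminal]
15. n8.hot = 1  [terminal]
16. n5.fin = true  [S.wid > 4]
17. n5.cnt = "pq"  ["pq"]
18. n4.acc = 15  [B.idx + B.cnt + 11]
19. n9.depth = 1  [B₀.cnt + 2]
20. n9.cnt = 12  [B₀.cnt + 13]
21. n9.idx = 25  [B₁.acc + 10]
22. n10.hot = 21  [terminal]
23. n9.acc = -8  [d.hot * 2 - 50]
24. n2.acc = 19  [B₀.depth + 8]
25. n11.val = -2  [B₀.cnt + B₁.acc - 21]
26. n12.fin = true  [terminal]
27. n11.idx = false  [c.fin == false]
28. n1.acc = -8  [(if A.idx then B₀.cnt else B₀.idx) - 27]
29. n0.fin = true  [B.acc == -8]
30. n0.cnt = "xv"  ["xv"]

19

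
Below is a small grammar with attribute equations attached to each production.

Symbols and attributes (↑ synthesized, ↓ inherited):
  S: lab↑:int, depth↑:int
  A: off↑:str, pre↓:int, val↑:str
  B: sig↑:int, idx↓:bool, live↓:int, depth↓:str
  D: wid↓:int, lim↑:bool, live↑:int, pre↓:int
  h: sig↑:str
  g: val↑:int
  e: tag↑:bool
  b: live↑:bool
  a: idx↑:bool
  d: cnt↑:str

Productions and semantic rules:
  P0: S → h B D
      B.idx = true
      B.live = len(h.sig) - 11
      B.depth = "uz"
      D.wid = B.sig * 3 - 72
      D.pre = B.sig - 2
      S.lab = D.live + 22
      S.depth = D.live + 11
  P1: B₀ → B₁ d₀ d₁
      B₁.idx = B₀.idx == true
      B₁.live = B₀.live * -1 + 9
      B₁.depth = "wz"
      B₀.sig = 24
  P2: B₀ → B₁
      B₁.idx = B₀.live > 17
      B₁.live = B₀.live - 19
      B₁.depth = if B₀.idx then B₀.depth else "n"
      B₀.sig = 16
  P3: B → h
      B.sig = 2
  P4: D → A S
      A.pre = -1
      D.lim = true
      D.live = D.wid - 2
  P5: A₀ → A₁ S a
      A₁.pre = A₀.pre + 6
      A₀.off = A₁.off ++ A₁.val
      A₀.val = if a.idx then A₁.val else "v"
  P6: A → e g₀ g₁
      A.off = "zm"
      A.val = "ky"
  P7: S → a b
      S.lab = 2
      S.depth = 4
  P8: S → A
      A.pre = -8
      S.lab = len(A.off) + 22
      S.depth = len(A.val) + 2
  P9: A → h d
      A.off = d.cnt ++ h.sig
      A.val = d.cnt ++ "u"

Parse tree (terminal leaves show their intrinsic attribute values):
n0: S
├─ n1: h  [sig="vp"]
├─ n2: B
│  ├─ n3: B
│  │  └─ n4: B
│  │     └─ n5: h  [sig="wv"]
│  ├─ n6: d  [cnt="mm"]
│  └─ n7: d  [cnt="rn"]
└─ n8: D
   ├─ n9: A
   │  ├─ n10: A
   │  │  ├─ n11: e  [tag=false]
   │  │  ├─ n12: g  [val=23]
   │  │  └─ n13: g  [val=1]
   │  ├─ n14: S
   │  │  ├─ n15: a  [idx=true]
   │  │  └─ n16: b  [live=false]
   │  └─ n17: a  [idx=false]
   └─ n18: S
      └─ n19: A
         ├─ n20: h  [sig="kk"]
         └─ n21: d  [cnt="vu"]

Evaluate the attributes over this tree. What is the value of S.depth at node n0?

1. n1.sig = "vp"  [terminal]
2. n2.idx = true  [true]
3. n2.live = -9  [len(h.sig) - 11]
4. n2.depth = "uz"  ["uz"]
5. n3.idx = true  [B₀.idx == true]
6. n3.live = 18  [B₀.live * -1 + 9]
7. n3.depth = "wz"  ["wz"]
8. n4.idx = true  [B₀.live > 17]
9. n4.live = -1  [B₀.live - 19]
10. n4.depth = "wz"  [if B₀.idx then B₀.depth else "n"]
11. n5.sig = "wv"  [terminal]
12. n4.sig = 2  [2]
13. n3.sig = 16  [16]
14. n6.cnt = "mm"  [terminal]
15. n7.cnt = "rn"  [terminal]
16. n2.sig = 24  [24]
17. n8.wid = 0  [B.sig * 3 - 72]
18. n8.pre = 22  [B.sig - 2]
19. n9.pre = -1  [-1]
20. n10.pre = 5  [A₀.pre + 6]
21. n11.tag = false  [terminal]
22. n12.val = 23  [terminal]
23. n13.val = 1  [terminal]
24. n10.off = "zm"  ["zm"]
25. n10.val = "ky"  ["ky"]
26. n15.idx = true  [terminal]
27. n16.live = false  [terminal]
28. n14.lab = 2  [2]
29. n14.depth = 4  [4]
30. n17.idx = false  [terminal]
31. n9.off = "zmky"  [A₁.off ++ A₁.val]
32. n9.val = "v"  [if a.idx then A₁.val else "v"]
33. n19.pre = -8  [-8]
34. n20.sig = "kk"  [terminal]
35. n21.cnt = "vu"  [terminal]
36. n19.off = "vukk"  [d.cnt ++ h.sig]
37. n19.val = "vuu"  [d.cnt ++ "u"]
38. n18.lab = 26  [len(A.off) + 22]
39. n18.depth = 5  [len(A.val) + 2]
40. n8.lim = true  [true]
41. n8.live = -2  [D.wid - 2]
42. n0.lab = 20  [D.live + 22]
43. n0.depth = 9  [D.live + 11]

9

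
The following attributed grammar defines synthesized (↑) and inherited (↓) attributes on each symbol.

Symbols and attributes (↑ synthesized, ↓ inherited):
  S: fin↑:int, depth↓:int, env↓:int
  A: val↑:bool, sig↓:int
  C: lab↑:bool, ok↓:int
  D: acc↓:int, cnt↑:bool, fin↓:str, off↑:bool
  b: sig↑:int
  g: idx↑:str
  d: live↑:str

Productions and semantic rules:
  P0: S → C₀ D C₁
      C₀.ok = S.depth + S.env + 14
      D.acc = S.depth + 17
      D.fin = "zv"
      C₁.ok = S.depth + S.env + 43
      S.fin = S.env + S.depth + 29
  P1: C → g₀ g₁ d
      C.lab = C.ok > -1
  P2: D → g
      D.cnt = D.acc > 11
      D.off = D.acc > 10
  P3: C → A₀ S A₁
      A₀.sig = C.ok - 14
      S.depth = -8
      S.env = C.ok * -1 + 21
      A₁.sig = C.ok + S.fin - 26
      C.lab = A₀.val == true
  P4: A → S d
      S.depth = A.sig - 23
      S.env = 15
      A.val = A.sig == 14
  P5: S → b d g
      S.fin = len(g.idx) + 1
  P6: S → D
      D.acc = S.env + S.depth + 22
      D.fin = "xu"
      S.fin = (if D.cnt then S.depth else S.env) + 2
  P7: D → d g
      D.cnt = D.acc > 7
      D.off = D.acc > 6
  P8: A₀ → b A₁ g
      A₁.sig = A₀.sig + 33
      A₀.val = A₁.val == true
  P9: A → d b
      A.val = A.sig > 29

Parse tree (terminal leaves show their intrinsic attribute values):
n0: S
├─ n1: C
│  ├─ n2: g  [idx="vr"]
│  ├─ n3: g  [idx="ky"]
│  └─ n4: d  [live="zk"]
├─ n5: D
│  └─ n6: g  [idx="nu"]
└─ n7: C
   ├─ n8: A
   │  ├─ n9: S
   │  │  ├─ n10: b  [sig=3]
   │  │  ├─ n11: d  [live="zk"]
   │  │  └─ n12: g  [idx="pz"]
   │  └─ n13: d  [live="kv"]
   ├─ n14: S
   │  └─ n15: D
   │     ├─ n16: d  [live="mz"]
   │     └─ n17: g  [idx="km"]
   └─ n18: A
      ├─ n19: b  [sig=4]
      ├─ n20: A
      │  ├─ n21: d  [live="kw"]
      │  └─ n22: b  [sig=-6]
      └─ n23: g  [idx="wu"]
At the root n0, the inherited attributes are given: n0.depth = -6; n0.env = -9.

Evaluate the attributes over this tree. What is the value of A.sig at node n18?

1. n0.depth = -6  [given at root]
2. n0.env = -9  [given at root]
3. n1.ok = -1  [S.depth + S.env + 14]
4. n2.idx = "vr"  [terminal]
5. n3.idx = "ky"  [terminal]
6. n4.live = "zk"  [terminal]
7. n1.lab = false  [C.ok > -1]
8. n5.acc = 11  [S.depth + 17]
9. n5.fin = "zv"  ["zv"]
10. n6.idx = "nu"  [terminal]
11. n5.cnt = false  [D.acc > 11]
12. n5.off = true  [D.acc > 10]
13. n7.ok = 28  [S.depth + S.env + 43]
14. n8.sig = 14  [C.ok - 14]
15. n9.depth = -9  [A.sig - 23]
16. n9.env = 15  [15]
17. n10.sig = 3  [terminal]
18. n11.live = "zk"  [terminal]
19. n12.idx = "pz"  [terminal]
20. n9.fin = 3  [len(g.idx) + 1]
21. n13.live = "kv"  [terminal]
22. n8.val = true  [A.sig == 14]
23. n14.depth = -8  [-8]
24. n14.env = -7  [C.ok * -1 + 21]
25. n15.acc = 7  [S.env + S.depth + 22]
26. n15.fin = "xu"  ["xu"]
27. n16.live = "mz"  [terminal]
28. n17.idx = "km"  [terminal]
29. n15.cnt = false  [D.acc > 7]
30. n15.off = true  [D.acc > 6]
31. n14.fin = -5  [(if D.cnt then S.depth else S.env) + 2]
32. n18.sig = -3  [C.ok + S.fin - 26]
33. n19.sig = 4  [terminal]
34. n20.sig = 30  [A₀.sig + 33]
35. n21.live = "kw"  [terminal]
36. n22.sig = -6  [terminal]
37. n20.val = true  [A.sig > 29]
38. n23.idx = "wu"  [terminal]
39. n18.val = true  [A₁.val == true]
40. n7.lab = true  [A₀.val == true]
41. n0.fin = 14  [S.env + S.depth + 29]

-3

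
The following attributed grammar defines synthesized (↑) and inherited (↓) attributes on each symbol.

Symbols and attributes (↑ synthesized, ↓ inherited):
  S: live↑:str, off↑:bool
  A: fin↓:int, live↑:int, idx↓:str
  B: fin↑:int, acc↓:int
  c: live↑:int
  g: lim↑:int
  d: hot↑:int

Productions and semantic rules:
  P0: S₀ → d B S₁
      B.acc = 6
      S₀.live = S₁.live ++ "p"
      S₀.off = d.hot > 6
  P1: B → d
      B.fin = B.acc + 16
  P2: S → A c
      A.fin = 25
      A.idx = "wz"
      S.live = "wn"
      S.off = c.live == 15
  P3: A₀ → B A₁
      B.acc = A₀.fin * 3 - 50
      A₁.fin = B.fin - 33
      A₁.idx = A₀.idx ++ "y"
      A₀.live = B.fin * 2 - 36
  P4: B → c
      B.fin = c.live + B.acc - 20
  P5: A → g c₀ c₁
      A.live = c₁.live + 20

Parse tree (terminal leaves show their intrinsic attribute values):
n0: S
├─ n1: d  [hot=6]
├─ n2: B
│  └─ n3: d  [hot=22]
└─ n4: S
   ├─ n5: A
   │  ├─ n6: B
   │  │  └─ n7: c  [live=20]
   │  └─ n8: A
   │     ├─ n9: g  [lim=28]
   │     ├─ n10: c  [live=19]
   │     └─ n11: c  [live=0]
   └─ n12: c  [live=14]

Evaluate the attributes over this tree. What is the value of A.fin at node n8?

-8

1. n1.hot = 6  [terminal]
2. n2.acc = 6  [6]
3. n3.hot = 22  [terminal]
4. n2.fin = 22  [B.acc + 16]
5. n5.fin = 25  [25]
6. n5.idx = "wz"  ["wz"]
7. n6.acc = 25  [A₀.fin * 3 - 50]
8. n7.live = 20  [terminal]
9. n6.fin = 25  [c.live + B.acc - 20]
10. n8.fin = -8  [B.fin - 33]
11. n8.idx = "wzy"  [A₀.idx ++ "y"]
12. n9.lim = 28  [terminal]
13. n10.live = 19  [terminal]
14. n11.live = 0  [terminal]
15. n8.live = 20  [c₁.live + 20]
16. n5.live = 14  [B.fin * 2 - 36]
17. n12.live = 14  [terminal]
18. n4.live = "wn"  ["wn"]
19. n4.off = false  [c.live == 15]
20. n0.live = "wnp"  [S₁.live ++ "p"]
21. n0.off = false  [d.hot > 6]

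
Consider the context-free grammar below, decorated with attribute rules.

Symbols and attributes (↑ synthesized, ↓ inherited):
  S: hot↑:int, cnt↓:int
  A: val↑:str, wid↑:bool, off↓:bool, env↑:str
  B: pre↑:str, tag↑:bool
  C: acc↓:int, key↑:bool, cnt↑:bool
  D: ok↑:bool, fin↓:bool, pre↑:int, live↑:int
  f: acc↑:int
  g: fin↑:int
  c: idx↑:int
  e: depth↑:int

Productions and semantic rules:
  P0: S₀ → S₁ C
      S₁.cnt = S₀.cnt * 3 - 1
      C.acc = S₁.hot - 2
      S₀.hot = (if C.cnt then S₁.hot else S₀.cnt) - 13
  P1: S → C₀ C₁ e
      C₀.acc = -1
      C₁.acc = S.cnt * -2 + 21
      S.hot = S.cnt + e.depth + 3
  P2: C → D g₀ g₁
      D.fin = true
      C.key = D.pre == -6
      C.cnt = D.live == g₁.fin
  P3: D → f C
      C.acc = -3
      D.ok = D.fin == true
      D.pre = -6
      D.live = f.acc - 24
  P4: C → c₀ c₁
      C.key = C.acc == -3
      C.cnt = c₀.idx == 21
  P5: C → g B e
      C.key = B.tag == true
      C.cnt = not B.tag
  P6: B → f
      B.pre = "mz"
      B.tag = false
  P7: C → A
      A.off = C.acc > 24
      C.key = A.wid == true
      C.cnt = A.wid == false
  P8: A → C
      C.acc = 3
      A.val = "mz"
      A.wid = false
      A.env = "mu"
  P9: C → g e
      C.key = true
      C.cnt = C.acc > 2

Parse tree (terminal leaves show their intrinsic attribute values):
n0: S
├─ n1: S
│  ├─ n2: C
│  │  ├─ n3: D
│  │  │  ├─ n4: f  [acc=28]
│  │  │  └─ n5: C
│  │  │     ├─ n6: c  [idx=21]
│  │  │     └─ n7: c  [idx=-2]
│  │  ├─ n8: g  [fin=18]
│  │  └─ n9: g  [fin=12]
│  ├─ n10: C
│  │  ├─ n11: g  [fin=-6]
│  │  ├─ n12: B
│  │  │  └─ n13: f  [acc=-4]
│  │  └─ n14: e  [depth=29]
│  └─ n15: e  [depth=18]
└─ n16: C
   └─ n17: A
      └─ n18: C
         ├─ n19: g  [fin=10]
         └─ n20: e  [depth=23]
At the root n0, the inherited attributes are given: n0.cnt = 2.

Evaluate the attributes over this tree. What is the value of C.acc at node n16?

1. n0.cnt = 2  [given at root]
2. n1.cnt = 5  [S₀.cnt * 3 - 1]
3. n2.acc = -1  [-1]
4. n3.fin = true  [true]
5. n4.acc = 28  [terminal]
6. n5.acc = -3  [-3]
7. n6.idx = 21  [terminal]
8. n7.idx = -2  [terminal]
9. n5.key = true  [C.acc == -3]
10. n5.cnt = true  [c₀.idx == 21]
11. n3.ok = true  [D.fin == true]
12. n3.pre = -6  [-6]
13. n3.live = 4  [f.acc - 24]
14. n8.fin = 18  [terminal]
15. n9.fin = 12  [terminal]
16. n2.key = true  [D.pre == -6]
17. n2.cnt = false  [D.live == g₁.fin]
18. n10.acc = 11  [S.cnt * -2 + 21]
19. n11.fin = -6  [terminal]
20. n13.acc = -4  [terminal]
21. n12.pre = "mz"  ["mz"]
22. n12.tag = false  [false]
23. n14.depth = 29  [terminal]
24. n10.key = false  [B.tag == true]
25. n10.cnt = true  [not B.tag]
26. n15.depth = 18  [terminal]
27. n1.hot = 26  [S.cnt + e.depth + 3]
28. n16.acc = 24  [S₁.hot - 2]
29. n17.off = false  [C.acc > 24]
30. n18.acc = 3  [3]
31. n19.fin = 10  [terminal]
32. n20.depth = 23  [terminal]
33. n18.key = true  [true]
34. n18.cnt = true  [C.acc > 2]
35. n17.val = "mz"  ["mz"]
36. n17.wid = false  [false]
37. n17.env = "mu"  ["mu"]
38. n16.key = false  [A.wid == true]
39. n16.cnt = true  [A.wid == false]
40. n0.hot = 13  [(if C.cnt then S₁.hot else S₀.cnt) - 13]

24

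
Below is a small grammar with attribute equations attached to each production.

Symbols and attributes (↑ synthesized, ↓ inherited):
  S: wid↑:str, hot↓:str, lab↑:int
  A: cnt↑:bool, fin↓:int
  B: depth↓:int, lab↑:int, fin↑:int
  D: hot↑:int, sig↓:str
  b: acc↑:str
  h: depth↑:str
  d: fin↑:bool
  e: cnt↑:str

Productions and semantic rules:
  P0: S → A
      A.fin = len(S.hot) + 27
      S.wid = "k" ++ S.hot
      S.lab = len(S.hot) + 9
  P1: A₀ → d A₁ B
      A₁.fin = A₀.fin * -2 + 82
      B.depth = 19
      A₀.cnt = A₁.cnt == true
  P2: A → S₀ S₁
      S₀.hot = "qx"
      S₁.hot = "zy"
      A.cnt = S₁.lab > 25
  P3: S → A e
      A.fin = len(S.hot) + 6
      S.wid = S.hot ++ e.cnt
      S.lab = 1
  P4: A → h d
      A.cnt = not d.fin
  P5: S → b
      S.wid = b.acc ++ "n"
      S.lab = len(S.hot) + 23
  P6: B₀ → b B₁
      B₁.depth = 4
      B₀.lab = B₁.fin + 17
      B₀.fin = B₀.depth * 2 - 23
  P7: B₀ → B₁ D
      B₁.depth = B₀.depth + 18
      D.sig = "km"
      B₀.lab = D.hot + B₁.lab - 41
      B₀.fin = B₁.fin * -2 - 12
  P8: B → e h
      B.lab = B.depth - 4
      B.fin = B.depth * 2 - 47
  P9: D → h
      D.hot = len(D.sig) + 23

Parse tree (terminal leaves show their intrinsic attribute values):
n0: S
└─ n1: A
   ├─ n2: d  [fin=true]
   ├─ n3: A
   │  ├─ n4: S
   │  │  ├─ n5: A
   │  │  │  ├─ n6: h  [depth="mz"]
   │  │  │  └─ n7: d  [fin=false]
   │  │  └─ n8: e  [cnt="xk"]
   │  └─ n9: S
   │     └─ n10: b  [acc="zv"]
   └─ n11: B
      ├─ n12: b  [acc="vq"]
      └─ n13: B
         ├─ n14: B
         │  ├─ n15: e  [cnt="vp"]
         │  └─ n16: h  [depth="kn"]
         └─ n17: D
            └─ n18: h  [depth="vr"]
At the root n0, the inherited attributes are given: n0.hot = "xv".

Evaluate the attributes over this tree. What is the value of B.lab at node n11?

1. n0.hot = "xv"  [given at root]
2. n1.fin = 29  [len(S.hot) + 27]
3. n2.fin = true  [terminal]
4. n3.fin = 24  [A₀.fin * -2 + 82]
5. n4.hot = "qx"  ["qx"]
6. n5.fin = 8  [len(S.hot) + 6]
7. n6.depth = "mz"  [terminal]
8. n7.fin = false  [terminal]
9. n5.cnt = true  [not d.fin]
10. n8.cnt = "xk"  [terminal]
11. n4.wid = "qxxk"  [S.hot ++ e.cnt]
12. n4.lab = 1  [1]
13. n9.hot = "zy"  ["zy"]
14. n10.acc = "zv"  [terminal]
15. n9.wid = "zvn"  [b.acc ++ "n"]
16. n9.lab = 25  [len(S.hot) + 23]
17. n3.cnt = false  [S₁.lab > 25]
18. n11.depth = 19  [19]
19. n12.acc = "vq"  [terminal]
20. n13.depth = 4  [4]
21. n14.depth = 22  [B₀.depth + 18]
22. n15.cnt = "vp"  [terminal]
23. n16.depth = "kn"  [terminal]
24. n14.lab = 18  [B.depth - 4]
25. n14.fin = -3  [B.depth * 2 - 47]
26. n17.sig = "km"  ["km"]
27. n18.depth = "vr"  [terminal]
28. n17.hot = 25  [len(D.sig) + 23]
29. n13.lab = 2  [D.hot + B₁.lab - 41]
30. n13.fin = -6  [B₁.fin * -2 - 12]
31. n11.lab = 11  [B₁.fin + 17]
32. n11.fin = 15  [B₀.depth * 2 - 23]
33. n1.cnt = false  [A₁.cnt == true]
34. n0.wid = "kxv"  ["k" ++ S.hot]
35. n0.lab = 11  [len(S.hot) + 9]

11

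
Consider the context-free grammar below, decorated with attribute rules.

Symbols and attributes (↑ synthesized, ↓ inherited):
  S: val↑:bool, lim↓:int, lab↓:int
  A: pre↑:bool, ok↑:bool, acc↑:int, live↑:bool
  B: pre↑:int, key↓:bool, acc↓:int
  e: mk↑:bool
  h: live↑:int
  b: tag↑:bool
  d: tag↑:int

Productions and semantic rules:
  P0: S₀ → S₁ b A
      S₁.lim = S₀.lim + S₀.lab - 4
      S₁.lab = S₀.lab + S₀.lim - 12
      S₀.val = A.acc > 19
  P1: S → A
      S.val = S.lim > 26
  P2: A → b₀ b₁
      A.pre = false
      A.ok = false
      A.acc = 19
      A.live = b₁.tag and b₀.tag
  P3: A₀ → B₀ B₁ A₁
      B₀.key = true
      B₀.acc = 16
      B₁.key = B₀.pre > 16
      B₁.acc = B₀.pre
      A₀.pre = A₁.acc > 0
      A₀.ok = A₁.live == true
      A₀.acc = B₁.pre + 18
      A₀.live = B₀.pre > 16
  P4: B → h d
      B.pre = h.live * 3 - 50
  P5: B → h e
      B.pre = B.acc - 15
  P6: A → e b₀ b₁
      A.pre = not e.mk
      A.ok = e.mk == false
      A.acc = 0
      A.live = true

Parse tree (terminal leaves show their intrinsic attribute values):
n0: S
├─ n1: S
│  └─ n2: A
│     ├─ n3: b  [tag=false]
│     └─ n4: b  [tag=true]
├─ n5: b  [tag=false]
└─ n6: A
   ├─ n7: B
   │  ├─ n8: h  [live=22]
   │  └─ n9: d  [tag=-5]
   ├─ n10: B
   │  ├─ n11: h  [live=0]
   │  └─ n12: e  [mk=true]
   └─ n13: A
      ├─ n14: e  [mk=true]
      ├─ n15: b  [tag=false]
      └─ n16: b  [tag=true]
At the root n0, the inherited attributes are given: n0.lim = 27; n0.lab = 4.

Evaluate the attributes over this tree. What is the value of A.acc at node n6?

1. n0.lim = 27  [given at root]
2. n0.lab = 4  [given at root]
3. n1.lim = 27  [S₀.lim + S₀.lab - 4]
4. n1.lab = 19  [S₀.lab + S₀.lim - 12]
5. n3.tag = false  [terminal]
6. n4.tag = true  [terminal]
7. n2.pre = false  [false]
8. n2.ok = false  [false]
9. n2.acc = 19  [19]
10. n2.live = false  [b₁.tag and b₀.tag]
11. n1.val = true  [S.lim > 26]
12. n5.tag = false  [terminal]
13. n7.key = true  [true]
14. n7.acc = 16  [16]
15. n8.live = 22  [terminal]
16. n9.tag = -5  [terminal]
17. n7.pre = 16  [h.live * 3 - 50]
18. n10.key = false  [B₀.pre > 16]
19. n10.acc = 16  [B₀.pre]
20. n11.live = 0  [terminal]
21. n12.mk = true  [terminal]
22. n10.pre = 1  [B.acc - 15]
23. n14.mk = true  [terminal]
24. n15.tag = false  [terminal]
25. n16.tag = true  [terminal]
26. n13.pre = false  [not e.mk]
27. n13.ok = false  [e.mk == false]
28. n13.acc = 0  [0]
29. n13.live = true  [true]
30. n6.pre = false  [A₁.acc > 0]
31. n6.ok = true  [A₁.live == true]
32. n6.acc = 19  [B₁.pre + 18]
33. n6.live = false  [B₀.pre > 16]
34. n0.val = false  [A.acc > 19]

19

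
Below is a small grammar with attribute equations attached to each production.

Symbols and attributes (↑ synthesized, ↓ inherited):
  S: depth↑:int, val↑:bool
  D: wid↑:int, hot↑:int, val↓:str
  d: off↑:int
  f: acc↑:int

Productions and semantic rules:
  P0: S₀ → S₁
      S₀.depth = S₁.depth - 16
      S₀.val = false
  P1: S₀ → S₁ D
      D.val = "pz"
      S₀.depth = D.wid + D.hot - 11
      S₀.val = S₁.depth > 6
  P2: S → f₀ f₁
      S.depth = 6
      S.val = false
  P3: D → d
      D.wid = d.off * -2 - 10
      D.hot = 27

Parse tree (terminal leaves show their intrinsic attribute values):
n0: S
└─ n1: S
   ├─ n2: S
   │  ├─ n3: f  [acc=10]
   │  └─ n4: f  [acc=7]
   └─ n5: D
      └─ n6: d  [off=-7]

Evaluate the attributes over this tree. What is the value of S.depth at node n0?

4

1. n3.acc = 10  [terminal]
2. n4.acc = 7  [terminal]
3. n2.depth = 6  [6]
4. n2.val = false  [false]
5. n5.val = "pz"  ["pz"]
6. n6.off = -7  [terminal]
7. n5.wid = 4  [d.off * -2 - 10]
8. n5.hot = 27  [27]
9. n1.depth = 20  [D.wid + D.hot - 11]
10. n1.val = false  [S₁.depth > 6]
11. n0.depth = 4  [S₁.depth - 16]
12. n0.val = false  [false]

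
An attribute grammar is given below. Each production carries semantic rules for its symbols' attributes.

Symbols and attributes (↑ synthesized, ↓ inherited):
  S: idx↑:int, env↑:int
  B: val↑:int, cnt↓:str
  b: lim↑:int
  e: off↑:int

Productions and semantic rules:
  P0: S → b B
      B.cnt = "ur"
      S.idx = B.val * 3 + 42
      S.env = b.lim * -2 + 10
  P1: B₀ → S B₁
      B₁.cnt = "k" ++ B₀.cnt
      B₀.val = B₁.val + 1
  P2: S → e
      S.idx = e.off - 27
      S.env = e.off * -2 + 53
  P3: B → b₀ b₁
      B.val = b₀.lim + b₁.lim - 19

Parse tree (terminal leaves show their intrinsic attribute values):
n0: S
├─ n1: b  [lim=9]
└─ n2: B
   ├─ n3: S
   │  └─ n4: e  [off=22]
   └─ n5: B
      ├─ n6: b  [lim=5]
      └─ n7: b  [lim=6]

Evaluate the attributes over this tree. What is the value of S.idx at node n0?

21

1. n1.lim = 9  [terminal]
2. n2.cnt = "ur"  ["ur"]
3. n4.off = 22  [terminal]
4. n3.idx = -5  [e.off - 27]
5. n3.env = 9  [e.off * -2 + 53]
6. n5.cnt = "kur"  ["k" ++ B₀.cnt]
7. n6.lim = 5  [terminal]
8. n7.lim = 6  [terminal]
9. n5.val = -8  [b₀.lim + b₁.lim - 19]
10. n2.val = -7  [B₁.val + 1]
11. n0.idx = 21  [B.val * 3 + 42]
12. n0.env = -8  [b.lim * -2 + 10]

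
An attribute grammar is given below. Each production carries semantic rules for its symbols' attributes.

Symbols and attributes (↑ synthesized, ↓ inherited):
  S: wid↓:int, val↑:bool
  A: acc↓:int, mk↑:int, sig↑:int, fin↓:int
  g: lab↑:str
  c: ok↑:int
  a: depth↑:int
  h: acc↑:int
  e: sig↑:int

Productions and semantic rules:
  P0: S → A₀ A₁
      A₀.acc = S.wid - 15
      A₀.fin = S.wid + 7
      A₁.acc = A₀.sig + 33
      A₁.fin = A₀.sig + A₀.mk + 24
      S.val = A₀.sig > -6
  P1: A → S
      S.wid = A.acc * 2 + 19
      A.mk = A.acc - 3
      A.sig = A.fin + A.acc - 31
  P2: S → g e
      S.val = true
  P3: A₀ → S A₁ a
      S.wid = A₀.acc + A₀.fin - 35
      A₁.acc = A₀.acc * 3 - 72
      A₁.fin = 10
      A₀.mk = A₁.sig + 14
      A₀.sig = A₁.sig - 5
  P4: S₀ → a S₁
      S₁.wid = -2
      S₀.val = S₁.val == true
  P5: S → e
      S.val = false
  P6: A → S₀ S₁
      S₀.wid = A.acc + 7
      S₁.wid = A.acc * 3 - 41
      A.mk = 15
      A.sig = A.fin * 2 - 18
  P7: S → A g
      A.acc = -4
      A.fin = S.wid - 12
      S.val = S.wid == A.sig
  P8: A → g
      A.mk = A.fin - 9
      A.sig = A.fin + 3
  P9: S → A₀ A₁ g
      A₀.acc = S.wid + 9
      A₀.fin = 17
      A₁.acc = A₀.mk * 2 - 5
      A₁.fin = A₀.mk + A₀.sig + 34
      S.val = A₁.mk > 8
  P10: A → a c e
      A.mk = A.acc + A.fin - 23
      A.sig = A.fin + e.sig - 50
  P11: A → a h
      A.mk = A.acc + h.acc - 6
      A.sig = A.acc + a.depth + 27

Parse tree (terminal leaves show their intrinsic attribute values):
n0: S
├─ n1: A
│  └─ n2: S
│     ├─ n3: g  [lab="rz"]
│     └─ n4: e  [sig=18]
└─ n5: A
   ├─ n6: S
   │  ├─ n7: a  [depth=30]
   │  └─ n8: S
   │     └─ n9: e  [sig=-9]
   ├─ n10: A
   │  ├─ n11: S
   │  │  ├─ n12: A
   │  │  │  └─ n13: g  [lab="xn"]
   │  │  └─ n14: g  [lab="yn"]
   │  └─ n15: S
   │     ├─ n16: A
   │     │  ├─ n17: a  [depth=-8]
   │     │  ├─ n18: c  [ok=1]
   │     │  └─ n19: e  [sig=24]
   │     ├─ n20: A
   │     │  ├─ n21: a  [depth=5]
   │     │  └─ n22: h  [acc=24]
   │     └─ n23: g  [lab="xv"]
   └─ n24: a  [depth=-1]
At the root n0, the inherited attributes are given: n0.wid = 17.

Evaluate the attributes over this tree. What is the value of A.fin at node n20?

23

1. n0.wid = 17  [given at root]
2. n1.acc = 2  [S.wid - 15]
3. n1.fin = 24  [S.wid + 7]
4. n2.wid = 23  [A.acc * 2 + 19]
5. n3.lab = "rz"  [terminal]
6. n4.sig = 18  [terminal]
7. n2.val = true  [true]
8. n1.mk = -1  [A.acc - 3]
9. n1.sig = -5  [A.fin + A.acc - 31]
10. n5.acc = 28  [A₀.sig + 33]
11. n5.fin = 18  [A₀.sig + A₀.mk + 24]
12. n6.wid = 11  [A₀.acc + A₀.fin - 35]
13. n7.depth = 30  [terminal]
14. n8.wid = -2  [-2]
15. n9.sig = -9  [terminal]
16. n8.val = false  [false]
17. n6.val = false  [S₁.val == true]
18. n10.acc = 12  [A₀.acc * 3 - 72]
19. n10.fin = 10  [10]
20. n11.wid = 19  [A.acc + 7]
21. n12.acc = -4  [-4]
22. n12.fin = 7  [S.wid - 12]
23. n13.lab = "xn"  [terminal]
24. n12.mk = -2  [A.fin - 9]
25. n12.sig = 10  [A.fin + 3]
26. n14.lab = "yn"  [terminal]
27. n11.val = false  [S.wid == A.sig]
28. n15.wid = -5  [A.acc * 3 - 41]
29. n16.acc = 4  [S.wid + 9]
30. n16.fin = 17  [17]
31. n17.depth = -8  [terminal]
32. n18.ok = 1  [terminal]
33. n19.sig = 24  [terminal]
34. n16.mk = -2  [A.acc + A.fin - 23]
35. n16.sig = -9  [A.fin + e.sig - 50]
36. n20.acc = -9  [A₀.mk * 2 - 5]
37. n20.fin = 23  [A₀.mk + A₀.sig + 34]
38. n21.depth = 5  [terminal]
39. n22.acc = 24  [terminal]
40. n20.mk = 9  [A.acc + h.acc - 6]
41. n20.sig = 23  [A.acc + a.depth + 27]
42. n23.lab = "xv"  [terminal]
43. n15.val = true  [A₁.mk > 8]
44. n10.mk = 15  [15]
45. n10.sig = 2  [A.fin * 2 - 18]
46. n24.depth = -1  [terminal]
47. n5.mk = 16  [A₁.sig + 14]
48. n5.sig = -3  [A₁.sig - 5]
49. n0.val = true  [A₀.sig > -6]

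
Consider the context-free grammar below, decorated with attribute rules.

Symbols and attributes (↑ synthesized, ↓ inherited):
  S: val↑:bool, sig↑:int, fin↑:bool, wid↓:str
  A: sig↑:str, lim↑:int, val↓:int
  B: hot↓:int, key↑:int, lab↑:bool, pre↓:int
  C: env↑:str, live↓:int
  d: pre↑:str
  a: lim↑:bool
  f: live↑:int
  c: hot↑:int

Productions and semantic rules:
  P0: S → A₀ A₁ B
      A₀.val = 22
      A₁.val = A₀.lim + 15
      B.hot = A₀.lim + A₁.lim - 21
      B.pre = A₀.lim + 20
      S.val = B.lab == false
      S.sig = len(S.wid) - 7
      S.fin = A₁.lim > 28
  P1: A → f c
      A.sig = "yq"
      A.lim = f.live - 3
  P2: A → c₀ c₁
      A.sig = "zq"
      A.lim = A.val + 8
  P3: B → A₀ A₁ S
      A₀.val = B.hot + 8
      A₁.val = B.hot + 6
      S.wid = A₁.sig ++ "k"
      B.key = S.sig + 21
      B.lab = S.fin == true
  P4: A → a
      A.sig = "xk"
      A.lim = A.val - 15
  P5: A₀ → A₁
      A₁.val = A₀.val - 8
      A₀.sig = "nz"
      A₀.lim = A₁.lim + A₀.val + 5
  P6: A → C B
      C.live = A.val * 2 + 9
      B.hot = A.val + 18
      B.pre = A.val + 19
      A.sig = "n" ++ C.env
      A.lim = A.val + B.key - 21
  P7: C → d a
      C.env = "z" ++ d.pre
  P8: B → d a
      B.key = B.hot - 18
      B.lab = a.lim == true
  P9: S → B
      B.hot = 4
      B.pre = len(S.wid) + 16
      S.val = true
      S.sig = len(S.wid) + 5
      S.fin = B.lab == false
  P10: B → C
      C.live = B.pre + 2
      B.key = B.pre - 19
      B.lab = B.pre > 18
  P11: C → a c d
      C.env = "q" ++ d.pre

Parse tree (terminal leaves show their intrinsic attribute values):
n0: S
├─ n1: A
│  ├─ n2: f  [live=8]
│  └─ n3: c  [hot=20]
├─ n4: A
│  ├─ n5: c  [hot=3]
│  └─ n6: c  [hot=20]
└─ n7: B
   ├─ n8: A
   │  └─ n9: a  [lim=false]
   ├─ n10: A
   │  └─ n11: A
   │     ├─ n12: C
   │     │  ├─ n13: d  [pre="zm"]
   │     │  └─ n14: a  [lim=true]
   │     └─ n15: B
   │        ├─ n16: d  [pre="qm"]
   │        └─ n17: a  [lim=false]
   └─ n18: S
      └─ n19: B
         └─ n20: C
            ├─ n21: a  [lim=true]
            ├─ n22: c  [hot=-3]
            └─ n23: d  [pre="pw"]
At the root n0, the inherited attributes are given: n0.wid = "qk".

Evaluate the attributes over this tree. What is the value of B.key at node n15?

10

1. n0.wid = "qk"  [given at root]
2. n1.val = 22  [22]
3. n2.live = 8  [terminal]
4. n3.hot = 20  [terminal]
5. n1.sig = "yq"  ["yq"]
6. n1.lim = 5  [f.live - 3]
7. n4.val = 20  [A₀.lim + 15]
8. n5.hot = 3  [terminal]
9. n6.hot = 20  [terminal]
10. n4.sig = "zq"  ["zq"]
11. n4.lim = 28  [A.val + 8]
12. n7.hot = 12  [A₀.lim + A₁.lim - 21]
13. n7.pre = 25  [A₀.lim + 20]
14. n8.val = 20  [B.hot + 8]
15. n9.lim = false  [terminal]
16. n8.sig = "xk"  ["xk"]
17. n8.lim = 5  [A.val - 15]
18. n10.val = 18  [B.hot + 6]
19. n11.val = 10  [A₀.val - 8]
20. n12.live = 29  [A.val * 2 + 9]
21. n13.pre = "zm"  [terminal]
22. n14.lim = true  [terminal]
23. n12.env = "zzm"  ["z" ++ d.pre]
24. n15.hot = 28  [A.val + 18]
25. n15.pre = 29  [A.val + 19]
26. n16.pre = "qm"  [terminal]
27. n17.lim = false  [terminal]
28. n15.key = 10  [B.hot - 18]
29. n15.lab = false  [a.lim == true]
30. n11.sig = "nzzm"  ["n" ++ C.env]
31. n11.lim = -1  [A.val + B.key - 21]
32. n10.sig = "nz"  ["nz"]
33. n10.lim = 22  [A₁.lim + A₀.val + 5]
34. n18.wid = "nzk"  [A₁.sig ++ "k"]
35. n19.hot = 4  [4]
36. n19.pre = 19  [len(S.wid) + 16]
37. n20.live = 21  [B.pre + 2]
38. n21.lim = true  [terminal]
39. n22.hot = -3  [terminal]
40. n23.pre = "pw"  [terminal]
41. n20.env = "qpw"  ["q" ++ d.pre]
42. n19.key = 0  [B.pre - 19]
43. n19.lab = true  [B.pre > 18]
44. n18.val = true  [true]
45. n18.sig = 8  [len(S.wid) + 5]
46. n18.fin = false  [B.lab == false]
47. n7.key = 29  [S.sig + 21]
48. n7.lab = false  [S.fin == true]
49. n0.val = true  [B.lab == false]
50. n0.sig = -5  [len(S.wid) - 7]
51. n0.fin = false  [A₁.lim > 28]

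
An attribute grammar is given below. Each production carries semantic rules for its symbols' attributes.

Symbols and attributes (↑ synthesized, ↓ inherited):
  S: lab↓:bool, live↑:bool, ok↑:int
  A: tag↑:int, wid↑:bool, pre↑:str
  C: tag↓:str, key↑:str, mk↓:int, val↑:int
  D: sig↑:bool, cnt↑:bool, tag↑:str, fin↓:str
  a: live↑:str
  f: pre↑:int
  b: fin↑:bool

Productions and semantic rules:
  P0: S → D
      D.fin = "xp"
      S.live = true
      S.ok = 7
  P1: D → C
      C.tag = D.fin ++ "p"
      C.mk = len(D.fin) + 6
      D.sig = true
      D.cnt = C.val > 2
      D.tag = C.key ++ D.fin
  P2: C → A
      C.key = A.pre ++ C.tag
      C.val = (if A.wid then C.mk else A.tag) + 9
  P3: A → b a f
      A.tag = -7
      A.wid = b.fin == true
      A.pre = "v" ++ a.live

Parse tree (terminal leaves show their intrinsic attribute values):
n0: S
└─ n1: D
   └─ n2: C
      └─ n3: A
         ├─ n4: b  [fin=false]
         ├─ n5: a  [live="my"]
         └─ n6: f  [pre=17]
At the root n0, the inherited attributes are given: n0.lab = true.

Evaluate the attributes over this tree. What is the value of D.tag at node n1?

1. n0.lab = true  [given at root]
2. n1.fin = "xp"  ["xp"]
3. n2.tag = "xpp"  [D.fin ++ "p"]
4. n2.mk = 8  [len(D.fin) + 6]
5. n4.fin = false  [terminal]
6. n5.live = "my"  [terminal]
7. n6.pre = 17  [terminal]
8. n3.tag = -7  [-7]
9. n3.wid = false  [b.fin == true]
10. n3.pre = "vmy"  ["v" ++ a.live]
11. n2.key = "vmyxpp"  [A.pre ++ C.tag]
12. n2.val = 2  [(if A.wid then C.mk else A.tag) + 9]
13. n1.sig = true  [true]
14. n1.cnt = false  [C.val > 2]
15. n1.tag = "vmyxppxp"  [C.key ++ D.fin]
16. n0.live = true  [true]
17. n0.ok = 7  [7]

"vmyxppxp"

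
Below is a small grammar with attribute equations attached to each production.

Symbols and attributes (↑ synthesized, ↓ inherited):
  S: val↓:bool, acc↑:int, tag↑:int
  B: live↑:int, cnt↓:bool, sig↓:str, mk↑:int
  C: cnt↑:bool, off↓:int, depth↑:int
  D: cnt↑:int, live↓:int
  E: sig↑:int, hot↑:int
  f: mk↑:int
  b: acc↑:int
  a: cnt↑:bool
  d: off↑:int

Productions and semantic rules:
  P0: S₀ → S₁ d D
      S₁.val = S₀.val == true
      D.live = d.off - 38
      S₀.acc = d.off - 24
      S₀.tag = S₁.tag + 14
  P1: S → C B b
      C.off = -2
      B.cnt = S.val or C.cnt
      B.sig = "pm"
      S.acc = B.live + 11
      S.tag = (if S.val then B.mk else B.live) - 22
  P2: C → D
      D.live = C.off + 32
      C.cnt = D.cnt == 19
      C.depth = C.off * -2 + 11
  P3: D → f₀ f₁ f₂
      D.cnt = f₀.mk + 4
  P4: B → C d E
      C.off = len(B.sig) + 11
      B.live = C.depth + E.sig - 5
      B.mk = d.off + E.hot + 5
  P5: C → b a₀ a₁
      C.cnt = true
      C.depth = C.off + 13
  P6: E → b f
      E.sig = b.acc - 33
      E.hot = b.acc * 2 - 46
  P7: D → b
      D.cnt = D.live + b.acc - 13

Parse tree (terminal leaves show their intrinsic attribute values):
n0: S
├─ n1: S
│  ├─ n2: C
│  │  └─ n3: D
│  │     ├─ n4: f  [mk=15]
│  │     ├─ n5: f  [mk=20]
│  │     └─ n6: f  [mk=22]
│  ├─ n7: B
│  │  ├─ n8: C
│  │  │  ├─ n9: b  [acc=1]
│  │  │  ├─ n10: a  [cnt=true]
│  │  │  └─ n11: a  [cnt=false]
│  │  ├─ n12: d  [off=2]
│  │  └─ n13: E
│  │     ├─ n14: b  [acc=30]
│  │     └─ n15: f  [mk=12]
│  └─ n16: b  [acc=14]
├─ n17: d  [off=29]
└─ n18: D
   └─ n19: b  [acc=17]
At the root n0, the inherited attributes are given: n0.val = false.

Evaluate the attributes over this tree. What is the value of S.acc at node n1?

1. n0.val = false  [given at root]
2. n1.val = false  [S₀.val == true]
3. n2.off = -2  [-2]
4. n3.live = 30  [C.off + 32]
5. n4.mk = 15  [terminal]
6. n5.mk = 20  [terminal]
7. n6.mk = 22  [terminal]
8. n3.cnt = 19  [f₀.mk + 4]
9. n2.cnt = true  [D.cnt == 19]
10. n2.depth = 15  [C.off * -2 + 11]
11. n7.cnt = true  [S.val or C.cnt]
12. n7.sig = "pm"  ["pm"]
13. n8.off = 13  [len(B.sig) + 11]
14. n9.acc = 1  [terminal]
15. n10.cnt = true  [terminal]
16. n11.cnt = false  [terminal]
17. n8.cnt = true  [true]
18. n8.depth = 26  [C.off + 13]
19. n12.off = 2  [terminal]
20. n14.acc = 30  [terminal]
21. n15.mk = 12  [terminal]
22. n13.sig = -3  [b.acc - 33]
23. n13.hot = 14  [b.acc * 2 - 46]
24. n7.live = 18  [C.depth + E.sig - 5]
25. n7.mk = 21  [d.off + E.hot + 5]
26. n16.acc = 14  [terminal]
27. n1.acc = 29  [B.live + 11]
28. n1.tag = -4  [(if S.val then B.mk else B.live) - 22]
29. n17.off = 29  [terminal]
30. n18.live = -9  [d.off - 38]
31. n19.acc = 17  [terminal]
32. n18.cnt = -5  [D.live + b.acc - 13]
33. n0.acc = 5  [d.off - 24]
34. n0.tag = 10  [S₁.tag + 14]

29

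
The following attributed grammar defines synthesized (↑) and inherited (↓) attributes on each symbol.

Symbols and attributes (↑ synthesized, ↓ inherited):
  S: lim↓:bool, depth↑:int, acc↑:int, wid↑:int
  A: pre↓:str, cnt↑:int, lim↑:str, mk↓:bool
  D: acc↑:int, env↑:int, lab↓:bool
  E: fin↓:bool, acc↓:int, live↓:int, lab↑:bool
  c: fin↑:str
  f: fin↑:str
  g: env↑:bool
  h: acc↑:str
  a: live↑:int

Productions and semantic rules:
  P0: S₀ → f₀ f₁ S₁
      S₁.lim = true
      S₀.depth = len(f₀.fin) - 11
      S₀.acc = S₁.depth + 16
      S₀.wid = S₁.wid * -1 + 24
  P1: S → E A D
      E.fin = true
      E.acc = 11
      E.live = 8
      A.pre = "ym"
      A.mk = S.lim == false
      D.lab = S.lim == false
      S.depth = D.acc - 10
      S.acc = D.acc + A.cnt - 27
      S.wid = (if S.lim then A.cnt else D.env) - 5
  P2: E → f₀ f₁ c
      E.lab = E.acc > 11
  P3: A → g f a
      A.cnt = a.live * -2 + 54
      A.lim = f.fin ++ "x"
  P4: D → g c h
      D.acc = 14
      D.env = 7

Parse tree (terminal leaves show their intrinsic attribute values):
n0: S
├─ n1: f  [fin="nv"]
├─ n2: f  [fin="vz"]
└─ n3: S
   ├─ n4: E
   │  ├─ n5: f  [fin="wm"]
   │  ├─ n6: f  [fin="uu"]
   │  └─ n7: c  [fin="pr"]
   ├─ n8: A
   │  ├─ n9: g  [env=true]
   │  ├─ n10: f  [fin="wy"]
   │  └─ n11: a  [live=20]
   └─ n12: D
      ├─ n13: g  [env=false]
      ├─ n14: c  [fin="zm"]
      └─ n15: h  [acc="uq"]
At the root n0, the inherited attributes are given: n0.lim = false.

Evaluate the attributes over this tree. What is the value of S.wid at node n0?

1. n0.lim = false  [given at root]
2. n1.fin = "nv"  [terminal]
3. n2.fin = "vz"  [terminal]
4. n3.lim = true  [true]
5. n4.fin = true  [true]
6. n4.acc = 11  [11]
7. n4.live = 8  [8]
8. n5.fin = "wm"  [terminal]
9. n6.fin = "uu"  [terminal]
10. n7.fin = "pr"  [terminal]
11. n4.lab = false  [E.acc > 11]
12. n8.pre = "ym"  ["ym"]
13. n8.mk = false  [S.lim == false]
14. n9.env = true  [terminal]
15. n10.fin = "wy"  [terminal]
16. n11.live = 20  [terminal]
17. n8.cnt = 14  [a.live * -2 + 54]
18. n8.lim = "wyx"  [f.fin ++ "x"]
19. n12.lab = false  [S.lim == false]
20. n13.env = false  [terminal]
21. n14.fin = "zm"  [terminal]
22. n15.acc = "uq"  [terminal]
23. n12.acc = 14  [14]
24. n12.env = 7  [7]
25. n3.depth = 4  [D.acc - 10]
26. n3.acc = 1  [D.acc + A.cnt - 27]
27. n3.wid = 9  [(if S.lim then A.cnt else D.env) - 5]
28. n0.depth = -9  [len(f₀.fin) - 11]
29. n0.acc = 20  [S₁.depth + 16]
30. n0.wid = 15  [S₁.wid * -1 + 24]

15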